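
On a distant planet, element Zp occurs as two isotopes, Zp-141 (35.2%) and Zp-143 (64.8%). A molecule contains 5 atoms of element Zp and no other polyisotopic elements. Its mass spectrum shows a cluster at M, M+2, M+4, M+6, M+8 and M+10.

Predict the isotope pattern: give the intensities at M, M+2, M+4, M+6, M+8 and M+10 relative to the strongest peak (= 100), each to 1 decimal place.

Each Zp atom is independently Zp-141 (p = 0.352) or Zp-143 (q = 0.648); the cluster is the binomial expansion (p + q)^5.
P(M) = 0.352^5 = 0.005404
P(M+2) = 5 × 0.352^4 × 0.648^1 = 0.049741
P(M+4) = 10 × 0.352^3 × 0.648^2 = 0.183138
P(M+6) = 10 × 0.352^2 × 0.648^3 = 0.337140
P(M+8) = 5 × 0.352^1 × 0.648^4 = 0.310322
P(M+10) = 0.648^5 = 0.114255
The M+6 peak is largest (0.337140); scaling to 100 gives 1.6 : 14.8 : 54.3 : 100.0 : 92.0 : 33.9.

1.6 : 14.8 : 54.3 : 100.0 : 92.0 : 33.9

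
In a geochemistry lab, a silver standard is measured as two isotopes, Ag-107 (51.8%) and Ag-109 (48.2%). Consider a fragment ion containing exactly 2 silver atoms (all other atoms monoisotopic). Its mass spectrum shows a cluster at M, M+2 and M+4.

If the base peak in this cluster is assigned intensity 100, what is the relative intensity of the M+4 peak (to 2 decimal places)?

46.53

(0.518 + 0.482)^2 gives M 0.2683, M+2 0.4994, M+4 0.2323; the largest is M+2.
P(M+2) = C(2,1) × 0.518^1 × 0.482^1 = 2 × 0.5180 × 0.4820 = 0.499352 (base)
P(M+4) = C(2,2) × 0.518^0 × 0.482^2 = 1 × 1.0000 × 0.232324 = 0.232324
Relative intensity = 0.232324 / 0.499352 × 100 = 46.53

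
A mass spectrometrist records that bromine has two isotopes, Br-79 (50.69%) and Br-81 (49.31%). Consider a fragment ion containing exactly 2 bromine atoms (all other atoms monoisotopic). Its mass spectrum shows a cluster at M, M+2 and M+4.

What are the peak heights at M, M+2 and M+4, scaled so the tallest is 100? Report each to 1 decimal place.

Each Br atom is independently Br-79 (p = 0.5069) or Br-81 (q = 0.4931); the cluster is the binomial expansion (p + q)^2.
P(M) = 0.5069^2 = 0.256948
P(M+2) = 2 × 0.5069^1 × 0.4931^1 = 0.499905
P(M+4) = 0.4931^2 = 0.243148
The M+2 peak is largest (0.499905); scaling to 100 gives 51.4 : 100.0 : 48.6.

51.4 : 100.0 : 48.6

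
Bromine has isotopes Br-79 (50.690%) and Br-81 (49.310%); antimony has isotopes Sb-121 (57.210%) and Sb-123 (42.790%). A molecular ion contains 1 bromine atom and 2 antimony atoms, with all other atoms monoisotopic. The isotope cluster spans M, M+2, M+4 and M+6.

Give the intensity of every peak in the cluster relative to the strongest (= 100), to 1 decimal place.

Bromine pattern (n=1): 0.5069 : 0.4931
Antimony pattern (n=2): 0.32729841 : 0.48960318 : 0.18309841
Convolve the two distributions (both contribute in 2-u steps):
  M: 0.5069×0.32729841 = 0.165908
  M+2: 0.5069×0.48960318 + 0.4931×0.32729841 = 0.409571
  M+4: 0.5069×0.18309841 + 0.4931×0.48960318 = 0.334236
  M+6: 0.4931×0.18309841 = 0.090286
Scale to base peak (0.409571) = 100: 40.5 : 100.0 : 81.6 : 22.0

40.5 : 100.0 : 81.6 : 22.0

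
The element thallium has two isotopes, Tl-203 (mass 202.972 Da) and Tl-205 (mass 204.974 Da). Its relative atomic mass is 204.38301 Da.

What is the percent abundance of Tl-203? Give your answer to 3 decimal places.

Writing the weighted mean with unknown fraction x of Tl-203:
202.972·x + 204.974·(1 − x) = 204.38301
(202.972 − 204.974)·x = 204.38301 − 204.974
x = -0.59099 / -2.002 = 0.29520 → 29.520% Tl-203, 70.480% Tl-205.

29.520%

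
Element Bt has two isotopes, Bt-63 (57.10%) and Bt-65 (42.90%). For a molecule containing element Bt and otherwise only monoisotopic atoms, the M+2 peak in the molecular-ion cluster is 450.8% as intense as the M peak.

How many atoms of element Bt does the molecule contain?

With n Bt atoms, P(M+2)/P(M) = C(n,1)·p^(n−1)q / p^n = n·q/p = n · 0.4290/0.5710.
n = 4.508 × 0.5710/0.4290 = 6.00 ≈ 6

6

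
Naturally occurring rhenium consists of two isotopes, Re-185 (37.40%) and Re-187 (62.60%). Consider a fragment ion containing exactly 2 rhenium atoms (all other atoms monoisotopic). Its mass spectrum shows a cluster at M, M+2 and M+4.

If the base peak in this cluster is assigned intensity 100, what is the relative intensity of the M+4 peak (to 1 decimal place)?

(0.3740 + 0.6260)^2 gives M 0.1399, M+2 0.4682, M+4 0.3919; the largest is M+2.
P(M+2) = C(2,1) × 0.3740^1 × 0.6260^1 = 2 × 0.3740 × 0.6260 = 0.468248 (base)
P(M+4) = C(2,2) × 0.3740^0 × 0.6260^2 = 1 × 1.0000 × 0.391876 = 0.391876
Relative intensity = 0.391876 / 0.468248 × 100 = 83.7

83.7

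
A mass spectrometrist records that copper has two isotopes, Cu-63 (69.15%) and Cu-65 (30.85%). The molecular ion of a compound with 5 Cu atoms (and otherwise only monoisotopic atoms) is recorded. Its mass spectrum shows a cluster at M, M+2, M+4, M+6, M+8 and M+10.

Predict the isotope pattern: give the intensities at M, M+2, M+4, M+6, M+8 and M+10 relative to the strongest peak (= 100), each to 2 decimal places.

The 5 Cu atoms are independent, so intensities follow the terms of (0.6915 + 0.3085)^5.
P(M) = 0.6915^5 = 0.158111
P(M+2) = 5 × 0.6915^4 × 0.3085^1 = 0.352691
P(M+4) = 10 × 0.6915^3 × 0.3085^2 = 0.314693
P(M+6) = 10 × 0.6915^2 × 0.3085^3 = 0.140394
P(M+8) = 5 × 0.6915^1 × 0.3085^4 = 0.031317
P(M+10) = 0.3085^5 = 0.002794
The M+2 peak is largest (0.352691); scaling to 100 gives 44.83 : 100.00 : 89.23 : 39.81 : 8.88 : 0.79.

44.83 : 100.00 : 89.23 : 39.81 : 8.88 : 0.79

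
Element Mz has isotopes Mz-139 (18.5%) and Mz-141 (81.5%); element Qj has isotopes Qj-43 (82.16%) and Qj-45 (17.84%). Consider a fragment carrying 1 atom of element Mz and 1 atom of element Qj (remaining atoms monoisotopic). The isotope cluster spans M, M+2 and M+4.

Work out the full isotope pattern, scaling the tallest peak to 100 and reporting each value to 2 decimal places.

21.63 : 100.00 : 20.69

Element Mz pattern (n=1): 0.1850 : 0.8150
Element Qj pattern (n=1): 0.8216 : 0.1784
Convolve the two distributions (both contribute in 2-u steps):
  M: 0.1850×0.8216 = 0.151996
  M+2: 0.1850×0.1784 + 0.8150×0.8216 = 0.702608
  M+4: 0.8150×0.1784 = 0.145396
Scale to base peak (0.702608) = 100: 21.63 : 100.00 : 20.69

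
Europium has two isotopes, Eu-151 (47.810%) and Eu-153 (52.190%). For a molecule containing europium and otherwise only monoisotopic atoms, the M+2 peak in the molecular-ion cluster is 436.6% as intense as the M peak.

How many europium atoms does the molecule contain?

For n independent Eu atoms, I(M+2)/I(M) = n · (abundance Eu-153) / (abundance Eu-151) = n · 0.52190/0.47810.
n = 4.366 × 0.47810/0.52190 = 4.00 ≈ 4

4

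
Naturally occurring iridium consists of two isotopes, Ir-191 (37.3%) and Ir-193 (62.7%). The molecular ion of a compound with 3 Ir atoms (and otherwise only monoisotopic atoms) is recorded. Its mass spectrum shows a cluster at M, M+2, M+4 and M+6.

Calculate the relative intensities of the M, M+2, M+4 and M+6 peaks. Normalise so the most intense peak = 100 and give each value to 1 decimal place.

Each Ir atom is independently Ir-191 (p = 0.373) or Ir-193 (q = 0.627); the cluster is the binomial expansion (p + q)^3.
P(M) = 0.373^3 = 0.051895
P(M+2) = 3 × 0.373^2 × 0.627^1 = 0.261702
P(M+4) = 3 × 0.373^1 × 0.627^2 = 0.439911
P(M+6) = 0.627^3 = 0.246492
The M+4 peak is largest (0.439911); scaling to 100 gives 11.8 : 59.5 : 100.0 : 56.0.

11.8 : 59.5 : 100.0 : 56.0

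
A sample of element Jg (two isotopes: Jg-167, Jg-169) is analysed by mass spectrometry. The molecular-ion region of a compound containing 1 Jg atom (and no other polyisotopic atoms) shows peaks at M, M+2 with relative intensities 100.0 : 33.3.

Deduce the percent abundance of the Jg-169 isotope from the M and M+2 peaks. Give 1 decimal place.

If p is the fraction of Jg that is Jg-167, then I(M+2)/I(M) = [C(1,1)·p^0·(1−p)] / p^1 = 1·(1−p)/p = 33.3/100.0 = 0.3330
(1−p)/p = 0.3330/1 = 0.3330  ⇒  p = 1/(1 + 0.3330) = 0.7502
Jg-167: 75.0%, Jg-169: 25.0%.

25.0%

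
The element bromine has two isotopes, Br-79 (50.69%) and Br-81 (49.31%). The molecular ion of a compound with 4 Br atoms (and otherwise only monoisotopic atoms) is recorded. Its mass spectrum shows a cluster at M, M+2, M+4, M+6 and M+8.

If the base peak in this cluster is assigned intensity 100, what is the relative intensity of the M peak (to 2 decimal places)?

Binomial terms of (0.5069 + 0.4931)^4: M 0.0660, M+2 0.2569, M+4 0.3749, M+6 0.2431, M+8 0.0591 → M+4 is the base peak.
P(M+4) = C(4,2) × 0.5069^2 × 0.4931^2 = 6 × 0.25694761 × 0.24314761 = 0.374857 (base)
P(M) = C(4,0) × 0.5069^4 × 0.4931^0 = 1 × 0.06602207 × 1.0000 = 0.066022
Relative intensity = 0.066022 / 0.374857 × 100 = 17.61

17.61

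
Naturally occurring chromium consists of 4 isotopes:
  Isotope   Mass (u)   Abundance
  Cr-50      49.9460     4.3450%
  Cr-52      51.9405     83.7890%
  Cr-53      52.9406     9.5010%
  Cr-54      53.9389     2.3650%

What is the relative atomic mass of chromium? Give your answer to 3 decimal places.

51.996 u

The abundance-weighted mean is 0.043450 × 49.9460 + 0.837890 × 51.9405 + 0.095010 × 52.9406 + 0.023650 × 53.9389
= 2.17015 + 43.52043 + 5.02989 + 1.27565 = 51.99612 u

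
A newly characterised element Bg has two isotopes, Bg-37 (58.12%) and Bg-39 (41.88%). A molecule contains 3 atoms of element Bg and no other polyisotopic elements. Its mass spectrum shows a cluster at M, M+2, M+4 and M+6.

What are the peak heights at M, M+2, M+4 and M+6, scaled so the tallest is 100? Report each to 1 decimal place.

Each Bg atom is independently Bg-37 (p = 0.5812) or Bg-39 (q = 0.4188); the cluster is the binomial expansion (p + q)^3.
P(M) = 0.5812^3 = 0.196326
P(M+2) = 3 × 0.5812^2 × 0.4188^1 = 0.424404
P(M+4) = 3 × 0.5812^1 × 0.4188^2 = 0.305816
P(M+6) = 0.4188^3 = 0.073455
The M+2 peak is largest (0.424404); scaling to 100 gives 46.3 : 100.0 : 72.1 : 17.3.

46.3 : 100.0 : 72.1 : 17.3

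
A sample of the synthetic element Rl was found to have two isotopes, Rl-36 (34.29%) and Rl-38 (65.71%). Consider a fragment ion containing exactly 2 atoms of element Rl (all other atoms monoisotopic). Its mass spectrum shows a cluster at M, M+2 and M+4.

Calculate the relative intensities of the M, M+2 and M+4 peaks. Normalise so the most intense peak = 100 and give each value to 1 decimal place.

Expanding (0.3429 + 0.6571)^2:
P(M) = 0.3429^2 = 0.117580
P(M+2) = 2 × 0.3429^1 × 0.6571^1 = 0.450639
P(M+4) = 0.6571^2 = 0.431780
The M+2 peak is largest (0.450639); scaling to 100 gives 26.1 : 100.0 : 95.8.

26.1 : 100.0 : 95.8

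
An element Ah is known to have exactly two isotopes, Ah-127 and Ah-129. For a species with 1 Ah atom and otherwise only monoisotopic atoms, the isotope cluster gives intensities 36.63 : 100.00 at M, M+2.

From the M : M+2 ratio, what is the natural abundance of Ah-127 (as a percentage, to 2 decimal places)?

26.81%

Let p = fractional abundance of Ah-127. I(M+2)/I(M) = [C(1,1)·p^0·(1−p)] / p^1 = 1·(1−p)/p = 100.00/36.63 = 2.7300
(1−p)/p = 2.7300/1 = 2.7300  ⇒  p = 1/(1 + 2.7300) = 0.2681
Ah-127: 26.81%, Ah-129: 73.19%.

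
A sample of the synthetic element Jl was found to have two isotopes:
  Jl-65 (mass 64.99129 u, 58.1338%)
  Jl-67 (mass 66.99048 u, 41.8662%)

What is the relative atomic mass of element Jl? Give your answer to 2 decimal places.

65.83 u

Ar = Σ fᵢ·mᵢ = 0.581338 × 64.99129 + 0.418662 × 66.99048
= 37.781907 + 28.046368 = 65.828275 u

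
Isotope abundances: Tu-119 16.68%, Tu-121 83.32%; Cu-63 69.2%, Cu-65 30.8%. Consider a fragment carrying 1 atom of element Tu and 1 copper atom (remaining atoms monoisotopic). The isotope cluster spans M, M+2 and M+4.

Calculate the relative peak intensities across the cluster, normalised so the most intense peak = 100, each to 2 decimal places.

Element Tu pattern (n=1): 0.1668 : 0.8332
Copper pattern (n=1): 0.6920 : 0.3080
Convolve the two distributions (both contribute in 2-u steps):
  M: 0.1668×0.6920 = 0.115426
  M+2: 0.1668×0.3080 + 0.8332×0.6920 = 0.627949
  M+4: 0.8332×0.3080 = 0.256626
Scale to base peak (0.627949) = 100: 18.38 : 100.00 : 40.87

18.38 : 100.00 : 40.87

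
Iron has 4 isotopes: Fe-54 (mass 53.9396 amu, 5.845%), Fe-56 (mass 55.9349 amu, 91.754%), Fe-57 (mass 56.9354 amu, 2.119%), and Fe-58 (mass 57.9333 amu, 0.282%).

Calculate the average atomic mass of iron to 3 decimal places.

Ar = Σ fᵢ·mᵢ = 0.05845 × 53.9396 + 0.91754 × 55.9349 + 0.02119 × 56.9354 + 0.00282 × 57.9333
= 3.15277 + 51.32251 + 1.20646 + 0.16337 = 55.84511 amu

55.845 amu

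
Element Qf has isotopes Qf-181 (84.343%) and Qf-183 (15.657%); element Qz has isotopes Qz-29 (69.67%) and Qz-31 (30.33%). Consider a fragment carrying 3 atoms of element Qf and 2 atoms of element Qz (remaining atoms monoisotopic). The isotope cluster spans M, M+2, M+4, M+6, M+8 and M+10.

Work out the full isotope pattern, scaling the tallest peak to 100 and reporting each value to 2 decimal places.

70.05 : 100.00 : 54.48 : 14.15 : 1.76 : 0.08

Element Qf pattern (n=3): 0.59999431 : 0.33413956 : 0.06202795 : 0.00383818
Element Qz pattern (n=2): 0.48539089 : 0.42261822 : 0.09199089
Convolve the two distributions (both contribute in 2-u steps):
  M: 0.59999431×0.48539089 = 0.291232
  M+2: 0.59999431×0.42261822 + 0.33413956×0.48539089 = 0.415757
  M+4: 0.59999431×0.09199089 + 0.33413956×0.42261822 + 0.06202795×0.48539089 = 0.226515
  M+6: 0.33413956×0.09199089 + 0.06202795×0.42261822 + 0.00383818×0.48539089 = 0.058815
  M+8: 0.06202795×0.09199089 + 0.00383818×0.42261822 = 0.007328
  M+10: 0.00383818×0.09199089 = 0.000353
Scale to base peak (0.415757) = 100: 70.05 : 100.00 : 54.48 : 14.15 : 1.76 : 0.08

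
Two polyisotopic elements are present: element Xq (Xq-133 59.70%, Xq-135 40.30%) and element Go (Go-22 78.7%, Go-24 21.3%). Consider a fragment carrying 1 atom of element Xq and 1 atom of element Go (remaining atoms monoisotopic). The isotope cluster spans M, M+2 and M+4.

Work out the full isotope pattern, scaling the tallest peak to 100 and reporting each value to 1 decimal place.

100.0 : 94.6 : 18.3

Element Xq pattern (n=1): 0.5970 : 0.4030
Element Go pattern (n=1): 0.7870 : 0.2130
Convolve the two distributions (both contribute in 2-u steps):
  M: 0.5970×0.7870 = 0.469839
  M+2: 0.5970×0.2130 + 0.4030×0.7870 = 0.444322
  M+4: 0.4030×0.2130 = 0.085839
Scale to base peak (0.469839) = 100: 100.0 : 94.6 : 18.3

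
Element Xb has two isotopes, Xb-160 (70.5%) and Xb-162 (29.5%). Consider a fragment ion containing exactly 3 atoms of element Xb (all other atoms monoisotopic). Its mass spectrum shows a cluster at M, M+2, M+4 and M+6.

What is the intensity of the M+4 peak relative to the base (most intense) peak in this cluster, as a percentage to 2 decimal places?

(0.705 + 0.295)^3 gives M 0.3504, M+2 0.4399, M+4 0.1841, M+6 0.0257; the largest is M+2.
P(M+2) = C(3,1) × 0.705^2 × 0.295^1 = 3 × 0.497025 × 0.2950 = 0.439867 (base)
P(M+4) = C(3,2) × 0.705^1 × 0.295^2 = 3 × 0.7050 × 0.087025 = 0.184058
Relative intensity = 0.184058 / 0.439867 × 100 = 41.84

41.84%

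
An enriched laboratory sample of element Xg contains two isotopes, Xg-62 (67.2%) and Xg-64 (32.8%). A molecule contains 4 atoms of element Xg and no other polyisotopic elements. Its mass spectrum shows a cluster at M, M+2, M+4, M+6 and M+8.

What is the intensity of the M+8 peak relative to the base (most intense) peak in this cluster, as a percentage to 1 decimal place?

Binomial terms of (0.672 + 0.328)^4: M 0.2039, M+2 0.3981, M+4 0.2915, M+6 0.0949, M+8 0.0116 → M+2 is the base peak.
P(M+2) = C(4,1) × 0.672^3 × 0.328^1 = 4 × 0.30346445 × 0.3280 = 0.398145 (base)
P(M+8) = C(4,4) × 0.672^0 × 0.328^4 = 1 × 1.0000 × 0.01157432 = 0.011574
Relative intensity = 0.011574 / 0.398145 × 100 = 2.9

2.9%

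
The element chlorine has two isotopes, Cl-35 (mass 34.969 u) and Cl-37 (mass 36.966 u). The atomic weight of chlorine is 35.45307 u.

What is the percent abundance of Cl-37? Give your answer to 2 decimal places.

Let x be the fractional abundance of Cl-35; then Cl-37 has abundance 1 − x.
34.969·x + 36.966·(1 − x) = 35.45307
(34.969 − 36.966)·x = 35.45307 − 36.966
x = -1.51293 / -1.997 = 0.75760 → 75.76% Cl-35, 24.24% Cl-37.

24.24%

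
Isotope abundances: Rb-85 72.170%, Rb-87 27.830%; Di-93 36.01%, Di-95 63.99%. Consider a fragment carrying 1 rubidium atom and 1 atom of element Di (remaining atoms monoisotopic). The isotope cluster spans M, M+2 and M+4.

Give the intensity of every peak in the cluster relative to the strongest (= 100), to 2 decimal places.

46.24 : 100.00 : 31.69

Rubidium pattern (n=1): 0.7217 : 0.2783
Element Di pattern (n=1): 0.3601 : 0.6399
Convolve the two distributions (both contribute in 2-u steps):
  M: 0.7217×0.3601 = 0.259884
  M+2: 0.7217×0.6399 + 0.2783×0.3601 = 0.562032
  M+4: 0.2783×0.6399 = 0.178084
Scale to base peak (0.562032) = 100: 46.24 : 100.00 : 31.69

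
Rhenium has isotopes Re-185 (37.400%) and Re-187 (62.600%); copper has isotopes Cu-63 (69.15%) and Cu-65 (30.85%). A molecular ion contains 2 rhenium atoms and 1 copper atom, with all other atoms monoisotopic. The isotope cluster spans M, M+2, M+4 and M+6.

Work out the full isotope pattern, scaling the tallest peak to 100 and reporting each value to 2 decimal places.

Rhenium pattern (n=2): 0.139876 : 0.468248 : 0.391876
Copper pattern (n=1): 0.6915 : 0.3085
Convolve the two distributions (both contribute in 2-u steps):
  M: 0.139876×0.6915 = 0.096724
  M+2: 0.139876×0.3085 + 0.468248×0.6915 = 0.366945
  M+4: 0.468248×0.3085 + 0.391876×0.6915 = 0.415437
  M+6: 0.391876×0.3085 = 0.120894
Scale to base peak (0.415437) = 100: 23.28 : 88.33 : 100.00 : 29.10

23.28 : 88.33 : 100.00 : 29.10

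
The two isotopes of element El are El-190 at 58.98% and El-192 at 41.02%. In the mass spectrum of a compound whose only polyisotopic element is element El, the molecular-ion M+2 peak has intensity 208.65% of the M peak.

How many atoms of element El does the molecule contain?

With n El atoms, P(M+2)/P(M) = C(n,1)·p^(n−1)q / p^n = n·q/p = n · 0.4102/0.5898.
n = 2.0865 × 0.5898/0.4102 = 3.00 ≈ 3

3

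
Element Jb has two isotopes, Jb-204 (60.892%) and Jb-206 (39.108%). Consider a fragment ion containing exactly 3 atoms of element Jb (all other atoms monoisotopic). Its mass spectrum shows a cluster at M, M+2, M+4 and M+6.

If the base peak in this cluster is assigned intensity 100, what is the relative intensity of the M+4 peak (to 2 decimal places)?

64.23

Binomial terms of (0.60892 + 0.39108)^3: M 0.2258, M+2 0.4350, M+4 0.2794, M+6 0.0598 → M+2 is the base peak.
P(M+2) = C(3,1) × 0.60892^2 × 0.39108^1 = 3 × 0.37078357 × 0.39108 = 0.435018 (base)
P(M+4) = C(3,2) × 0.60892^1 × 0.39108^2 = 3 × 0.60892 × 0.15294357 = 0.279391
Relative intensity = 0.279391 / 0.435018 × 100 = 64.23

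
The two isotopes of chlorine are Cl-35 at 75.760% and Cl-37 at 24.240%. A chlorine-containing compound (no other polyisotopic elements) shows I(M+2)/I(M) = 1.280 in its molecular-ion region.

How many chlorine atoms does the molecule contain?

4

For n independent Cl atoms, I(M+2)/I(M) = n · (abundance Cl-37) / (abundance Cl-35) = n · 0.24240/0.75760.
n = 1.280 × 0.75760/0.24240 = 4.00 ≈ 4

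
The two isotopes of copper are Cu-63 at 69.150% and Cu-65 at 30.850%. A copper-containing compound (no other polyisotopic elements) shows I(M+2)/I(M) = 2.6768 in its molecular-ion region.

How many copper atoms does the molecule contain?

6

With n Cu atoms, P(M+2)/P(M) = C(n,1)·p^(n−1)q / p^n = n·q/p = n · 0.30850/0.69150.
n = 2.6768 × 0.69150/0.30850 = 6.00 ≈ 6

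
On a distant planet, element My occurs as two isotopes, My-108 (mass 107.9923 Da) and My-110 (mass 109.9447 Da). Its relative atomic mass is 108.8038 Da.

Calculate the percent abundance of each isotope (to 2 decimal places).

With x = fraction of My-108 (so My-110 is 1 − x):
107.9923·x + 109.9447·(1 − x) = 108.8038
(107.9923 − 109.9447)·x = 108.8038 − 109.9447
x = -1.1409 / -1.9524 = 0.58436 → 58.44% My-108, 41.56% My-110.

My-108: 58.44%, My-110: 41.56%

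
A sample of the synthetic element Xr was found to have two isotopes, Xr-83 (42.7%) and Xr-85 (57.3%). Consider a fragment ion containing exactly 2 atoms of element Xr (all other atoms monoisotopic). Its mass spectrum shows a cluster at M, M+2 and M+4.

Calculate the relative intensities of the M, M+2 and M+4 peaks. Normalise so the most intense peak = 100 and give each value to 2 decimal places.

37.26 : 100.00 : 67.10

Expanding (0.427 + 0.573)^2:
P(M) = 0.427^2 = 0.182329
P(M+2) = 2 × 0.427^1 × 0.573^1 = 0.489342
P(M+4) = 0.573^2 = 0.328329
The M+2 peak is largest (0.489342); scaling to 100 gives 37.26 : 100.00 : 67.10.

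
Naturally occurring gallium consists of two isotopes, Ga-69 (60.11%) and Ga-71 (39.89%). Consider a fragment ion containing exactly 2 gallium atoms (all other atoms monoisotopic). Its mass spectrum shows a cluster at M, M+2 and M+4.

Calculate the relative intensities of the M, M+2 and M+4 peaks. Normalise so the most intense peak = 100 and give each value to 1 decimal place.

75.3 : 100.0 : 33.2

The 2 Ga atoms are independent, so intensities follow the terms of (0.6011 + 0.3989)^2.
P(M) = 0.6011^2 = 0.361321
P(M+2) = 2 × 0.6011^1 × 0.3989^1 = 0.479558
P(M+4) = 0.3989^2 = 0.159121
The M+2 peak is largest (0.479558); scaling to 100 gives 75.3 : 100.0 : 33.2.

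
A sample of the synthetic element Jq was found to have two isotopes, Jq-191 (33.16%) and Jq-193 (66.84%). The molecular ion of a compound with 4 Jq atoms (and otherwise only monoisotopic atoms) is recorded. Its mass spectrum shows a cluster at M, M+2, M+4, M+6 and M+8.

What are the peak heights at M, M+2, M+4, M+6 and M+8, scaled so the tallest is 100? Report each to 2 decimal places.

3.05 : 24.61 : 74.42 : 100.00 : 50.39

Each Jq atom is independently Jq-191 (p = 0.3316) or Jq-193 (q = 0.6684); the cluster is the binomial expansion (p + q)^4.
P(M) = 0.3316^4 = 0.012091
P(M+2) = 4 × 0.3316^3 × 0.6684^1 = 0.097485
P(M+4) = 6 × 0.3316^2 × 0.6684^2 = 0.294750
P(M+6) = 4 × 0.3316^1 × 0.6684^3 = 0.396081
P(M+8) = 0.6684^4 = 0.199593
The M+6 peak is largest (0.396081); scaling to 100 gives 3.05 : 24.61 : 74.42 : 100.00 : 50.39.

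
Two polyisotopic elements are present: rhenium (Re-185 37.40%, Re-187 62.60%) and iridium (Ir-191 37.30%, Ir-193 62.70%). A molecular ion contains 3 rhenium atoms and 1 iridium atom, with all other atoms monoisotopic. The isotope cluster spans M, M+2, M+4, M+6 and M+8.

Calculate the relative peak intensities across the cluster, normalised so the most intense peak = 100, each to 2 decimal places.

Rhenium pattern (n=3): 0.05231362 : 0.26268713 : 0.43968487 : 0.24531438
Iridium pattern (n=1): 0.3730 : 0.6270
Convolve the two distributions (both contribute in 2-u steps):
  M: 0.05231362×0.3730 = 0.019513
  M+2: 0.05231362×0.6270 + 0.26268713×0.3730 = 0.130783
  M+4: 0.26268713×0.6270 + 0.43968487×0.3730 = 0.328707
  M+6: 0.43968487×0.6270 + 0.24531438×0.3730 = 0.367185
  M+8: 0.24531438×0.6270 = 0.153812
Scale to base peak (0.367185) = 100: 5.31 : 35.62 : 89.52 : 100.00 : 41.89

5.31 : 35.62 : 89.52 : 100.00 : 41.89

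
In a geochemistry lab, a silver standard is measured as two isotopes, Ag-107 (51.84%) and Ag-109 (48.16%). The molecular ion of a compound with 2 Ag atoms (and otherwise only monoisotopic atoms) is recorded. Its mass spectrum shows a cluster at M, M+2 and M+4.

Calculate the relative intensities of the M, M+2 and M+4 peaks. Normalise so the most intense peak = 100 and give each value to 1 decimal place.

The 2 Ag atoms are independent, so intensities follow the terms of (0.5184 + 0.4816)^2.
P(M) = 0.5184^2 = 0.268739
P(M+2) = 2 × 0.5184^1 × 0.4816^1 = 0.499323
P(M+4) = 0.4816^2 = 0.231939
The M+2 peak is largest (0.499323); scaling to 100 gives 53.8 : 100.0 : 46.5.

53.8 : 100.0 : 46.5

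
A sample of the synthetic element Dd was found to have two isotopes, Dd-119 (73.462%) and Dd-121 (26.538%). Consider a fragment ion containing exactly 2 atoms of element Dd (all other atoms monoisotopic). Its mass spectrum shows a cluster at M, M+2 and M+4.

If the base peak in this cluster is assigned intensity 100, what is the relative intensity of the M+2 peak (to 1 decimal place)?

72.2

(0.73462 + 0.26538)^2 gives M 0.5397, M+2 0.3899, M+4 0.0704; the largest is M.
P(M) = C(2,0) × 0.73462^2 × 0.26538^0 = 1 × 0.53966654 × 1.0000 = 0.539667 (base)
P(M+2) = C(2,1) × 0.73462^1 × 0.26538^1 = 2 × 0.73462 × 0.26538 = 0.389907
Relative intensity = 0.389907 / 0.539667 × 100 = 72.2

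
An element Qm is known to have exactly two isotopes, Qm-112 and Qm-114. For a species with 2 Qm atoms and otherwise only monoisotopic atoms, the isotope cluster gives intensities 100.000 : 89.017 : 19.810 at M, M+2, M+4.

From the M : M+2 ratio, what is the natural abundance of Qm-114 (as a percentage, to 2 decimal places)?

Let p = fractional abundance of Qm-112. I(M+2)/I(M) = [C(2,1)·p^1·(1−p)] / p^2 = 2·(1−p)/p = 89.017/100.000 = 0.8902
(1−p)/p = 0.8902/2 = 0.4451  ⇒  p = 1/(1 + 0.4451) = 0.6920
Qm-112: 69.20%, Qm-114: 30.80%.

30.80%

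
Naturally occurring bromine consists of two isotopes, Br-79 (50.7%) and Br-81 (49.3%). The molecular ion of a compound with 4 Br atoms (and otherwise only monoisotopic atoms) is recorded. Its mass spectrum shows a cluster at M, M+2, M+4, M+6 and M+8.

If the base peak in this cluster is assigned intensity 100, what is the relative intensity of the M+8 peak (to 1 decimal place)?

15.8

(0.507 + 0.493)^4 gives M 0.0661, M+2 0.2570, M+4 0.3749, M+6 0.2430, M+8 0.0591; the largest is M+4.
P(M+4) = C(4,2) × 0.507^2 × 0.493^2 = 6 × 0.257049 × 0.243049 = 0.374853 (base)
P(M+8) = C(4,4) × 0.507^0 × 0.493^4 = 1 × 1.0000 × 0.05907282 = 0.059073
Relative intensity = 0.059073 / 0.374853 × 100 = 15.8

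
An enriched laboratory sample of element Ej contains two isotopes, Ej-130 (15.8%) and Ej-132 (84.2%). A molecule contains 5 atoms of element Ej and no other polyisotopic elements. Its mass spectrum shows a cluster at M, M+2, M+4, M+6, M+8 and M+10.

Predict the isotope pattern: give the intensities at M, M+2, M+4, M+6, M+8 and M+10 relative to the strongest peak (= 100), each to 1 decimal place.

0.0 : 0.6 : 6.6 : 35.2 : 93.8 : 100.0

The 5 Ej atoms are independent, so intensities follow the terms of (0.158 + 0.842)^5.
P(M) = 0.158^5 = 0.000098
P(M+2) = 5 × 0.158^4 × 0.842^1 = 0.002624
P(M+4) = 10 × 0.158^3 × 0.842^2 = 0.027964
P(M+6) = 10 × 0.158^2 × 0.842^3 = 0.149022
P(M+8) = 5 × 0.158^1 × 0.842^4 = 0.397078
P(M+10) = 0.842^5 = 0.423214
The M+10 peak is largest (0.423214); scaling to 100 gives 0.0 : 0.6 : 6.6 : 35.2 : 93.8 : 100.0.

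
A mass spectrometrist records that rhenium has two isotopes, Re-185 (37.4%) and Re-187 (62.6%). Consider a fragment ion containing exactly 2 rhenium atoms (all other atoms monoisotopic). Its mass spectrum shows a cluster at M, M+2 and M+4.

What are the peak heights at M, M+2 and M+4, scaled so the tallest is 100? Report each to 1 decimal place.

Expanding (0.374 + 0.626)^2:
P(M) = 0.374^2 = 0.139876
P(M+2) = 2 × 0.374^1 × 0.626^1 = 0.468248
P(M+4) = 0.626^2 = 0.391876
The M+2 peak is largest (0.468248); scaling to 100 gives 29.9 : 100.0 : 83.7.

29.9 : 100.0 : 83.7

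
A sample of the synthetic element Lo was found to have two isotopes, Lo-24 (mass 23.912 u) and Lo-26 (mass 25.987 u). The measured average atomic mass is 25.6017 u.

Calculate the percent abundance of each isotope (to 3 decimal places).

Lo-24: 18.569%, Lo-26: 81.431%

Writing the weighted mean with unknown fraction x of Lo-24:
23.912·x + 25.987·(1 − x) = 25.6017
(23.912 − 25.987)·x = 25.6017 − 25.987
x = -0.3853 / -2.075 = 0.18569 → 18.569% Lo-24, 81.431% Lo-26.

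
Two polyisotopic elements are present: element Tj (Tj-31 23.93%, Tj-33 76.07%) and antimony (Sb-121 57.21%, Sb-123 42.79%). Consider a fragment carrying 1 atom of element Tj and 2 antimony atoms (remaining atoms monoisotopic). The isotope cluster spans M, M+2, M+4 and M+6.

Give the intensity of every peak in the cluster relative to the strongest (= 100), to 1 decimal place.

Element Tj pattern (n=1): 0.2393 : 0.7607
Antimony pattern (n=2): 0.32729841 : 0.48960318 : 0.18309841
Convolve the two distributions (both contribute in 2-u steps):
  M: 0.2393×0.32729841 = 0.078323
  M+2: 0.2393×0.48960318 + 0.7607×0.32729841 = 0.366138
  M+4: 0.2393×0.18309841 + 0.7607×0.48960318 = 0.416257
  M+6: 0.7607×0.18309841 = 0.139283
Scale to base peak (0.416257) = 100: 18.8 : 88.0 : 100.0 : 33.5

18.8 : 88.0 : 100.0 : 33.5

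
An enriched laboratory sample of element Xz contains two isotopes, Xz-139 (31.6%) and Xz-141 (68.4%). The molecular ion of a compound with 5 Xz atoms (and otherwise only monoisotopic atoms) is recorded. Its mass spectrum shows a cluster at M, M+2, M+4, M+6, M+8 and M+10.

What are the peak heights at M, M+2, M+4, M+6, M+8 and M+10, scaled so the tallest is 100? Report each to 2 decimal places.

0.91 : 9.86 : 42.69 : 92.40 : 100.00 : 43.29

The 5 Xz atoms are independent, so intensities follow the terms of (0.316 + 0.684)^5.
P(M) = 0.316^5 = 0.003151
P(M+2) = 5 × 0.316^4 × 0.684^1 = 0.034102
P(M+4) = 10 × 0.316^3 × 0.684^2 = 0.147630
P(M+6) = 10 × 0.316^2 × 0.684^3 = 0.319553
P(M+8) = 5 × 0.316^1 × 0.684^4 = 0.345845
P(M+10) = 0.684^5 = 0.149720
The M+8 peak is largest (0.345845); scaling to 100 gives 0.91 : 9.86 : 42.69 : 92.40 : 100.00 : 43.29.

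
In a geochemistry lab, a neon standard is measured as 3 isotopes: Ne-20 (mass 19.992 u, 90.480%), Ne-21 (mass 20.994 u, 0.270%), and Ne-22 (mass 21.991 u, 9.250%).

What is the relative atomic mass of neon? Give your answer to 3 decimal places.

20.180 u

Average mass = Σ (abundance × isotope mass) = 0.90480 × 19.992 + 0.00270 × 20.994 + 0.09250 × 21.991
= 18.0888 + 0.0567 + 2.0342 = 20.1797 u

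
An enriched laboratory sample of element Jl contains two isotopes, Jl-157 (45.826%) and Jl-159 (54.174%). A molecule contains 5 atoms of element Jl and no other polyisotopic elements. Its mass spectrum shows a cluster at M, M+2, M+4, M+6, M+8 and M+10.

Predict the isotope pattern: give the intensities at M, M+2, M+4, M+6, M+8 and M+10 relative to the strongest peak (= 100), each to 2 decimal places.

The 5 Jl atoms are independent, so intensities follow the terms of (0.45826 + 0.54174)^5.
P(M) = 0.45826^5 = 0.020210
P(M+2) = 5 × 0.45826^4 × 0.54174^1 = 0.119456
P(M+4) = 10 × 0.45826^3 × 0.54174^2 = 0.282434
P(M+6) = 10 × 0.45826^2 × 0.54174^3 = 0.333885
P(M+8) = 5 × 0.45826^1 × 0.54174^4 = 0.197354
P(M+10) = 0.54174^5 = 0.046661
The M+6 peak is largest (0.333885); scaling to 100 gives 6.05 : 35.78 : 84.59 : 100.00 : 59.11 : 13.98.

6.05 : 35.78 : 84.59 : 100.00 : 59.11 : 13.98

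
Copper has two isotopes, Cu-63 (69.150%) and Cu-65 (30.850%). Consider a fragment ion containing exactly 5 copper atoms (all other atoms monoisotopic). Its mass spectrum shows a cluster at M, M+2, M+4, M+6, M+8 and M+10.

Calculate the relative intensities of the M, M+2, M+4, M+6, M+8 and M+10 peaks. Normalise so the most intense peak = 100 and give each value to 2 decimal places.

The 5 Cu atoms are independent, so intensities follow the terms of (0.69150 + 0.30850)^5.
P(M) = 0.69150^5 = 0.158111
P(M+2) = 5 × 0.69150^4 × 0.30850^1 = 0.352691
P(M+4) = 10 × 0.69150^3 × 0.30850^2 = 0.314693
P(M+6) = 10 × 0.69150^2 × 0.30850^3 = 0.140394
P(M+8) = 5 × 0.69150^1 × 0.30850^4 = 0.031317
P(M+10) = 0.30850^5 = 0.002794
The M+2 peak is largest (0.352691); scaling to 100 gives 44.83 : 100.00 : 89.23 : 39.81 : 8.88 : 0.79.

44.83 : 100.00 : 89.23 : 39.81 : 8.88 : 0.79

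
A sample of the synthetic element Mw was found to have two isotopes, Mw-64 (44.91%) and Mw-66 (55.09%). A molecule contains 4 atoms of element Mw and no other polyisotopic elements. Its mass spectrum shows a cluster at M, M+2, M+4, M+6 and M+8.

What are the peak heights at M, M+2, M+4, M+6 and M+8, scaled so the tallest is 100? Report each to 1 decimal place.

The 4 Mw atoms are independent, so intensities follow the terms of (0.4491 + 0.5509)^4.
P(M) = 0.4491^4 = 0.040679
P(M+2) = 4 × 0.4491^3 × 0.5509^1 = 0.199601
P(M+4) = 6 × 0.4491^2 × 0.5509^2 = 0.367268
P(M+6) = 4 × 0.4491^1 × 0.5509^3 = 0.300346
P(M+8) = 0.5509^4 = 0.092107
The M+4 peak is largest (0.367268); scaling to 100 gives 11.1 : 54.3 : 100.0 : 81.8 : 25.1.

11.1 : 54.3 : 100.0 : 81.8 : 25.1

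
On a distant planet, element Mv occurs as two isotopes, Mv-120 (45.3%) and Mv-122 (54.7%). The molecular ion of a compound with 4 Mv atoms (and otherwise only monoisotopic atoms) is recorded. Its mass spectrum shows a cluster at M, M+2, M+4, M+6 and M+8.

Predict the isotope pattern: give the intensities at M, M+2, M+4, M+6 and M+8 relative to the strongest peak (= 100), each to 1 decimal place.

11.4 : 55.2 : 100.0 : 80.5 : 24.3

Each Mv atom is independently Mv-120 (p = 0.453) or Mv-122 (q = 0.547); the cluster is the binomial expansion (p + q)^4.
P(M) = 0.453^4 = 0.042111
P(M+2) = 4 × 0.453^3 × 0.547^1 = 0.203396
P(M+4) = 6 × 0.453^2 × 0.547^2 = 0.368402
P(M+6) = 4 × 0.453^1 × 0.547^3 = 0.296565
P(M+8) = 0.547^4 = 0.089526
The M+4 peak is largest (0.368402); scaling to 100 gives 11.4 : 55.2 : 100.0 : 80.5 : 24.3.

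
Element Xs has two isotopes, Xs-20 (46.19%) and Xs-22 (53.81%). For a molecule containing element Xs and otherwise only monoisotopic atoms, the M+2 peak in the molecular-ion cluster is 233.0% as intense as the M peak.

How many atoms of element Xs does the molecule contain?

For n independent Xs atoms, I(M+2)/I(M) = n · (abundance Xs-22) / (abundance Xs-20) = n · 0.5381/0.4619.
n = 2.330 × 0.4619/0.5381 = 2.00 ≈ 2

2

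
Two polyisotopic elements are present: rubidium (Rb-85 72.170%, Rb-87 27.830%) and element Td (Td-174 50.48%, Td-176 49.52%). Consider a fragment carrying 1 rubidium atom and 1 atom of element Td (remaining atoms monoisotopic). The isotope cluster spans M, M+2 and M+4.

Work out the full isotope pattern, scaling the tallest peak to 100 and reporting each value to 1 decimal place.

Rubidium pattern (n=1): 0.7217 : 0.2783
Element Td pattern (n=1): 0.5048 : 0.4952
Convolve the two distributions (both contribute in 2-u steps):
  M: 0.7217×0.5048 = 0.364314
  M+2: 0.7217×0.4952 + 0.2783×0.5048 = 0.497872
  M+4: 0.2783×0.4952 = 0.137814
Scale to base peak (0.497872) = 100: 73.2 : 100.0 : 27.7

73.2 : 100.0 : 27.7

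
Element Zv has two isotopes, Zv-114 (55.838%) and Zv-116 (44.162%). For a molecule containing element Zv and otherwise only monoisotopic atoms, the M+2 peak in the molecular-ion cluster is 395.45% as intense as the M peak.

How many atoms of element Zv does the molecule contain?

5

For n independent Zv atoms, I(M+2)/I(M) = n · (abundance Zv-116) / (abundance Zv-114) = n · 0.44162/0.55838.
n = 3.9545 × 0.55838/0.44162 = 5.00 ≈ 5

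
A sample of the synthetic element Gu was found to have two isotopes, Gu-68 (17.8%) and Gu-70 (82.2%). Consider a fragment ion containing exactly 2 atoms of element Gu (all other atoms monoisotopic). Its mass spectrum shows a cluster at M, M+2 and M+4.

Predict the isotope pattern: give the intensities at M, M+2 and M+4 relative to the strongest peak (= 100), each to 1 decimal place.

4.7 : 43.3 : 100.0

The 2 Gu atoms are independent, so intensities follow the terms of (0.178 + 0.822)^2.
P(M) = 0.178^2 = 0.031684
P(M+2) = 2 × 0.178^1 × 0.822^1 = 0.292632
P(M+4) = 0.822^2 = 0.675684
The M+4 peak is largest (0.675684); scaling to 100 gives 4.7 : 43.3 : 100.0.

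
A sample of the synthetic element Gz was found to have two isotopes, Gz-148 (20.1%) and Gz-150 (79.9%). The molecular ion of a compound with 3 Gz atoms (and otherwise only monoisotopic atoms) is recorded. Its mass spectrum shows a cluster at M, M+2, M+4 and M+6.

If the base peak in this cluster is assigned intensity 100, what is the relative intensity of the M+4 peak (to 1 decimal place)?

75.5

Binomial terms of (0.201 + 0.799)^3: M 0.0081, M+2 0.0968, M+4 0.3850, M+6 0.5101 → M+6 is the base peak.
P(M+6) = C(3,3) × 0.201^0 × 0.799^3 = 1 × 1.0000 × 0.5100824 = 0.510082 (base)
P(M+4) = C(3,2) × 0.201^1 × 0.799^2 = 3 × 0.2010 × 0.638401 = 0.384956
Relative intensity = 0.384956 / 0.510082 × 100 = 75.5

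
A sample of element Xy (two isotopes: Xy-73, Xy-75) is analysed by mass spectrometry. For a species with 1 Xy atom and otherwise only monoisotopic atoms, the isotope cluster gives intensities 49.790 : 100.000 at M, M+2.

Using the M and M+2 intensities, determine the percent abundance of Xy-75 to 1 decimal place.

66.8%

Let p = fractional abundance of Xy-73. I(M+2)/I(M) = [C(1,1)·p^0·(1−p)] / p^1 = 1·(1−p)/p = 100.000/49.790 = 2.0084
(1−p)/p = 2.0084/1 = 2.0084  ⇒  p = 1/(1 + 2.0084) = 0.3324
Xy-73: 33.2%, Xy-75: 66.8%.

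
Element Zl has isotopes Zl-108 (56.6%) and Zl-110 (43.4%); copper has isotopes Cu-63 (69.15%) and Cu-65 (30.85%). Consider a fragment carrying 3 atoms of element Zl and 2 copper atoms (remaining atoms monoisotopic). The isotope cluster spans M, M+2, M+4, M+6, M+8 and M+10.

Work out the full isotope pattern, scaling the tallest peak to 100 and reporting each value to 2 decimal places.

Element Zl pattern (n=3): 0.1813215 : 0.41710351 : 0.31982849 : 0.0817465
Copper pattern (n=2): 0.47817225 : 0.4266555 : 0.09517225
Convolve the two distributions (both contribute in 2-u steps):
  M: 0.1813215×0.47817225 = 0.086703
  M+2: 0.1813215×0.4266555 + 0.41710351×0.47817225 = 0.276809
  M+4: 0.1813215×0.09517225 + 0.41710351×0.4266555 + 0.31982849×0.47817225 = 0.348149
  M+6: 0.41710351×0.09517225 + 0.31982849×0.4266555 + 0.0817465×0.47817225 = 0.215242
  M+8: 0.31982849×0.09517225 + 0.0817465×0.4266555 = 0.065316
  M+10: 0.0817465×0.09517225 = 0.007780
Scale to base peak (0.348149) = 100: 24.90 : 79.51 : 100.00 : 61.82 : 18.76 : 2.23

24.90 : 79.51 : 100.00 : 61.82 : 18.76 : 2.23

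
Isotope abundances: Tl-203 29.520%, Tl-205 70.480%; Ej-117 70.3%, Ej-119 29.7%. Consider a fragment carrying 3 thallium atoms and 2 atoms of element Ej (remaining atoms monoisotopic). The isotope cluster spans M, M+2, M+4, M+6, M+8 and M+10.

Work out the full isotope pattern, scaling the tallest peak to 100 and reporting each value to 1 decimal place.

3.4 : 27.3 : 79.5 : 100.0 : 49.6 : 8.3

Thallium pattern (n=3): 0.02572463 : 0.18425524 : 0.43991564 : 0.35010449
Element Ej pattern (n=2): 0.494209 : 0.417582 : 0.088209
Convolve the two distributions (both contribute in 2-u steps):
  M: 0.02572463×0.494209 = 0.012713
  M+2: 0.02572463×0.417582 + 0.18425524×0.494209 = 0.101803
  M+4: 0.02572463×0.088209 + 0.18425524×0.417582 + 0.43991564×0.494209 = 0.296621
  M+6: 0.18425524×0.088209 + 0.43991564×0.417582 + 0.35010449×0.494209 = 0.372979
  M+8: 0.43991564×0.088209 + 0.35010449×0.417582 = 0.185002
  M+10: 0.35010449×0.088209 = 0.030882
Scale to base peak (0.372979) = 100: 3.4 : 27.3 : 79.5 : 100.0 : 49.6 : 8.3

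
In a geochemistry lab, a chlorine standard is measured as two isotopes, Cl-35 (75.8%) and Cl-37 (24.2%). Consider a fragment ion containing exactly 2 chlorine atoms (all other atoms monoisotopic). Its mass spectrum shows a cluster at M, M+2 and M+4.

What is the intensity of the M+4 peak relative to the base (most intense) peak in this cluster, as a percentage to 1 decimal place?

10.2%

Term probabilities: M 0.5746, M+2 0.3669, M+4 0.0586. Base peak = M.
P(M) = C(2,0) × 0.758^2 × 0.242^0 = 1 × 0.574564 × 1.0000 = 0.574564 (base)
P(M+4) = C(2,2) × 0.758^0 × 0.242^2 = 1 × 1.0000 × 0.058564 = 0.058564
Relative intensity = 0.058564 / 0.574564 × 100 = 10.2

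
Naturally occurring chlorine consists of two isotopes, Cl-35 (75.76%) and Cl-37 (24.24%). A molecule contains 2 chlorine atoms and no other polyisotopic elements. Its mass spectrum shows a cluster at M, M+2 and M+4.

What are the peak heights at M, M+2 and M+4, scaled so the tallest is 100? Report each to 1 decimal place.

100.0 : 64.0 : 10.2

The 2 Cl atoms are independent, so intensities follow the terms of (0.7576 + 0.2424)^2.
P(M) = 0.7576^2 = 0.573958
P(M+2) = 2 × 0.7576^1 × 0.2424^1 = 0.367284
P(M+4) = 0.2424^2 = 0.058758
The M peak is largest (0.573958); scaling to 100 gives 100.0 : 64.0 : 10.2.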